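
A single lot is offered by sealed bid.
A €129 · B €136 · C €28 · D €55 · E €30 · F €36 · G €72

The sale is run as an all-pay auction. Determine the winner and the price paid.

B pays €136

Sorting bids: 136 (B) > 129 (A) > 72 (G) > 55 (D) > 36 (F) > 30 (E) > …
B wins with the top bid; all bids are sunk regardless.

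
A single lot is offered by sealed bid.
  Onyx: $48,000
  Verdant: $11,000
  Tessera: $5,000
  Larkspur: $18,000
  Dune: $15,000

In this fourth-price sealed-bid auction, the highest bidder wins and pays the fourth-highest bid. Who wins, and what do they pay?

Onyx pays $11,000

Bids ranked: 48,000 (Onyx) > 18,000 (Larkspur) > 15,000 (Dune) > 11,000 (Verdant) > 5,000 (Tessera)
Onyx wins; payment is bid #4 in the ranking = $11,000.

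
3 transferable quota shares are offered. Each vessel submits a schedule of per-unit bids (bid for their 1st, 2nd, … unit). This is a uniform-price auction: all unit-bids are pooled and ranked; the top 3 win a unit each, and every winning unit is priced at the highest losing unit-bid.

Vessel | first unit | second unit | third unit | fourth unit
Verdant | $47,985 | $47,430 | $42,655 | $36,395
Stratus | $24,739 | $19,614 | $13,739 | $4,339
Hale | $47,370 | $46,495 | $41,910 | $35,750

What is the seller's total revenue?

Merging the schedules and taking the best 3: 47,985 (Verdant-1), 47,430 (Verdant-2), 47,370 (Hale-1)
The (k+1)-th unit-bid is $46,495.
Allocation: Hale 1, Verdant 2. Every unit priced at $46,495.
Revenue = 3 × 46,495 = $139,485.

Total revenue: $139,485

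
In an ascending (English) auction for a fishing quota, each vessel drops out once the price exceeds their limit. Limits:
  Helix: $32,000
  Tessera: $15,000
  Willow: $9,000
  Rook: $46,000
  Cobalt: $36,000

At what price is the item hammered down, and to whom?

Sorting limits: 46,000 (Rook) > 36,000 (Cobalt) > 32,000 (Helix) > 15,000 (Tessera) > 9,000 (Willow)
Cobalt is the last rival to drop out, at $36,000; Rook remains and wins at that price.

Rook wins at $36,000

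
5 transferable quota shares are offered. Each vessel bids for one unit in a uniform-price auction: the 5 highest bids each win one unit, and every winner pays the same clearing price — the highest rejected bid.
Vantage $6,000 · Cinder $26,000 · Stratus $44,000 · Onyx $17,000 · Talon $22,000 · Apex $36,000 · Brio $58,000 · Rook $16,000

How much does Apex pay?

Apex pays $17,000

Sorting: 58,000 (Brio), 44,000 (Stratus), 36,000 (Apex), 26,000 (Cinder), 22,000 (Talon), 17,000 (Onyx), 16,000 (Rook), …
Winners (5 units): Brio, Stratus, Apex, Cinder, Talon.
Clearing price = highest rejected bid = $17,000.
Apex wins → pays $17,000.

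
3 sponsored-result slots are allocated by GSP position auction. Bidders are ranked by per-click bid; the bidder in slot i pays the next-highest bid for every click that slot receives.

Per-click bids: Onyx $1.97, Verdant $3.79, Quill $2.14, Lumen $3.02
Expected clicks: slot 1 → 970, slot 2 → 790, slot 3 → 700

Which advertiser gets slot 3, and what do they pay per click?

Ranked by bid: $3.79 (Verdant) > $3.02 (Lumen) > $2.14 (Quill) > $1.97 (Onyx)
Slot 3 goes to the third-ranked bidder, Quill, who pays the next bid down: $1.97/click.

Quill; $1.97 per click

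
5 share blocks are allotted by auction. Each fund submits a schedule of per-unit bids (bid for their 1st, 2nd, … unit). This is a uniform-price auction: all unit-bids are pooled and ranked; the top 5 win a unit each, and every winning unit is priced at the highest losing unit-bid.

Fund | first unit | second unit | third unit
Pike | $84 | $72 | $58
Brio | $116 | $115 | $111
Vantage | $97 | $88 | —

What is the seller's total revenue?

Total revenue: $420

All unit-bids, highest first — top 5: 116 (Brio-1), 115 (Brio-2), 111 (Brio-3), 97 (Vantage-1), 88 (Vantage-2)
The (k+1)-th unit-bid is $84.
Allocation: Brio 3, Vantage 2. Every unit priced at $84.
Revenue = 5 × 84 = $420.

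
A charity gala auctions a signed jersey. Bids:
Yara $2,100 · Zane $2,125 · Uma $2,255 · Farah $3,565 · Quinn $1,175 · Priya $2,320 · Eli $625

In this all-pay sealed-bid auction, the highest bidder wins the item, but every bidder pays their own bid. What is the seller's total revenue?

Bids ranked: 3,565 (Farah) > 2,320 (Priya) > 2,255 (Uma) > 2,125 (Zane) > 2,100 (Yara) > 1,175 (Quinn) > …
Every bidder forfeits their bid regardless of winning.
Revenue = 2,100 + 2,125 + 2,255 + 3,565 + 1,175 + 2,320 + 625 = $14,165.

Total revenue: $14,165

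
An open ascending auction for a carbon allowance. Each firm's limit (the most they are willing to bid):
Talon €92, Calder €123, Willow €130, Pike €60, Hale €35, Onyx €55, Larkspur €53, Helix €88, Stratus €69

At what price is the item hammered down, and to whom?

Limits ranked: 130 (Willow) > 123 (Calder) > 92 (Talon) > 88 (Helix) > 69 (Stratus) > 60 (Pike) > …
Once the price passes €123, only Willow is left; the hammer falls at Calder's limit of €123.

Willow wins at €123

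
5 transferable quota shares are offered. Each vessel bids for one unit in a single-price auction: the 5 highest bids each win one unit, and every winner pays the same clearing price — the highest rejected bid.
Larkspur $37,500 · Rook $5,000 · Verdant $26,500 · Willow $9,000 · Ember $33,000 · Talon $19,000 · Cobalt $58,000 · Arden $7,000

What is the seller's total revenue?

Sorting: 58,000 (Cobalt), 37,500 (Larkspur), 33,000 (Ember), 26,500 (Verdant), 19,000 (Talon), 9,000 (Willow), 7,000 (Arden), …
Top 5: Cobalt, Larkspur, Ember, Verdant, Talon.
Clearing price = highest rejected bid = $9,000.
Total revenue = 5 × $9,000 = $45,000.

Total revenue: $45,000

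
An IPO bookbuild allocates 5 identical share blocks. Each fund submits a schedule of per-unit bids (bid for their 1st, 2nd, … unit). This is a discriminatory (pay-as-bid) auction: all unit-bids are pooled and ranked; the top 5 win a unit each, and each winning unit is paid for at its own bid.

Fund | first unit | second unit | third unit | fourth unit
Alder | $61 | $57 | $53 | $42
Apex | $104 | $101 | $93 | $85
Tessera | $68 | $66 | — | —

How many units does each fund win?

Apex 4, Tessera 1

Merging the schedules and taking the best 5: 104 (Apex-1), 101 (Apex-2), 93 (Apex-3), 85 (Apex-4), 68 (Tessera-1)
Next rejected bid: $66 (not a price — pay-as-bid).
Allocation: Apex 4, Tessera 1.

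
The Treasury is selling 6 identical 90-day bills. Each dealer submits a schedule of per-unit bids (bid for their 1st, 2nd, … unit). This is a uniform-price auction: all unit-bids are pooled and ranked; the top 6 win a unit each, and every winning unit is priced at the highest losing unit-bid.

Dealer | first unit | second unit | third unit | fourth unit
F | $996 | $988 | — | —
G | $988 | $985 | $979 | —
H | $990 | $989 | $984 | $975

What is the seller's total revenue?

Merging the schedules and taking the best 6: 996 (F-1), 990 (H-1), 989 (H-2), 988 (F-2), 988 (G-1), 985 (G-2)
First bid not allocated: $984.
Allocation: F 2, G 2, H 2. Every unit priced at $984.
Revenue = 6 × 984 = $5,904.

Total revenue: $5,904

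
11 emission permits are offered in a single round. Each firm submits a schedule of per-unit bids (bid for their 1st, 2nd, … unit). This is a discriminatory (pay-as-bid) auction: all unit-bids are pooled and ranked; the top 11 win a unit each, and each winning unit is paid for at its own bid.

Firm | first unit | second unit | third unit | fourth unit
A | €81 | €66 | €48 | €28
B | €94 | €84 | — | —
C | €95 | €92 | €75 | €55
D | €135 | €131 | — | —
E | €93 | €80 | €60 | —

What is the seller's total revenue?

Pooled unit-bids ranked (top 11): 135 (D-1), 131 (D-2), 95 (C-1), 94 (B-1), 93 (E-1), 92 (C-2), 84 (B-2), 81 (A-1), 80 (E-2), 75 (C-3), 66 (A-2)
Next rejected bid: €60 (not a price — pay-as-bid).
Each winning unit pays its own bid.
Revenue = 135 + 131 + 95 + 94 + 93 + 92 + 84 + 81 + 80 + 75 + 66 = €1,026.

Total revenue: €1,026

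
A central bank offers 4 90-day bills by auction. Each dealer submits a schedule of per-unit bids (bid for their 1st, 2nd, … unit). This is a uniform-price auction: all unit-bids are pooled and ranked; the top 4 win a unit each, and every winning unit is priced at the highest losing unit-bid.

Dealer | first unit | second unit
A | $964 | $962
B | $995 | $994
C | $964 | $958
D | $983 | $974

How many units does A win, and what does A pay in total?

A: 0 units, pays $0

Merging the schedules and taking the best 4: 995 (B-1), 994 (B-2), 983 (D-1), 974 (D-2)
First bid not allocated: $964.
A wins 0 unit(s) at $964 each.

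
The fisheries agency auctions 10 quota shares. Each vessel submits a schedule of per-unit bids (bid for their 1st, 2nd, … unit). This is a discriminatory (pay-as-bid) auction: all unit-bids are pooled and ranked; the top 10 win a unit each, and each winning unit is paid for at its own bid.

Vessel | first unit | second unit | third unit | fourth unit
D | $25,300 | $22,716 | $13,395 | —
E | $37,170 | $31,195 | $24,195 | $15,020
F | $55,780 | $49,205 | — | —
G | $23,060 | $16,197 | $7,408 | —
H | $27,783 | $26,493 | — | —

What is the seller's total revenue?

Merging the schedules and taking the best 10: 55,780 (F-1), 49,205 (F-2), 37,170 (E-1), 31,195 (E-2), 27,783 (H-1), 26,493 (H-2), 25,300 (D-1), 24,195 (E-3), 23,060 (G-1), 22,716 (D-2)
Next rejected bid: $16,197 (not a price — pay-as-bid).
Each winning unit pays its own bid.
Revenue = 55,780 + 49,205 + 37,170 + 31,195 + 27,783 + 26,493 + 25,300 + 24,195 + 23,060 + 22,716 = $322,897.

Total revenue: $322,897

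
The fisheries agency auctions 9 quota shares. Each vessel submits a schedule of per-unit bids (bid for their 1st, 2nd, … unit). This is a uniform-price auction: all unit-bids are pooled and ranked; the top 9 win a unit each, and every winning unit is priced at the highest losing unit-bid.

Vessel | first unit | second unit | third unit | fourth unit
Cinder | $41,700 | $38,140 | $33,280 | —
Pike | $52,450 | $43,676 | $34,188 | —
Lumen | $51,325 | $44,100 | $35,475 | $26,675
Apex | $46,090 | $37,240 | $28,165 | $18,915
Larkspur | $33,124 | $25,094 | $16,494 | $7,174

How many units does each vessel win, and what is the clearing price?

Apex 2, Cinder 2, Lumen 3, Pike 2; clearing price $34,188

All unit-bids, highest first — top 9: 52,450 (Pike-1), 51,325 (Lumen-1), 46,090 (Apex-1), 44,100 (Lumen-2), 43,676 (Pike-2), 41,700 (Cinder-1), 38,140 (Cinder-2), 37,240 (Apex-2), 35,475 (Lumen-3)
The (k+1)-th unit-bid is $34,188.
Allocation: Apex 2, Cinder 2, Lumen 3, Pike 2.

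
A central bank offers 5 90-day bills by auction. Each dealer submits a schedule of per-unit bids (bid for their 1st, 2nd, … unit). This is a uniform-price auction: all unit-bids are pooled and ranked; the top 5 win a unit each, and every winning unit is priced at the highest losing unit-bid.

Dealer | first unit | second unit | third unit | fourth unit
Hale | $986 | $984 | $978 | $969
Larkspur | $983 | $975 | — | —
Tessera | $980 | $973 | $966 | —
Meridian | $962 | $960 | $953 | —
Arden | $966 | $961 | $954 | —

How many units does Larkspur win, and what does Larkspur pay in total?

Larkspur: 1 unit, pays $975

Merging the schedules and taking the best 5: 986 (Hale-1), 984 (Hale-2), 983 (Larkspur-1), 980 (Tessera-1), 978 (Hale-3)
First bid not allocated: $975.
Larkspur wins 1 unit(s) at $975 each.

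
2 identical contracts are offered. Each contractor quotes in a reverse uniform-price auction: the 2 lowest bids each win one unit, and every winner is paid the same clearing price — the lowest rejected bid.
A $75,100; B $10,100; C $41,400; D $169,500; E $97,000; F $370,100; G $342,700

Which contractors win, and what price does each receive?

B, C; each is paid $75,100

Sorting: 10,100 (B), 41,400 (C), 75,100 (A), 97,000 (E), …
Lowest 2: B, C.
First losing bid is A's $75,100, which sets the uniform price.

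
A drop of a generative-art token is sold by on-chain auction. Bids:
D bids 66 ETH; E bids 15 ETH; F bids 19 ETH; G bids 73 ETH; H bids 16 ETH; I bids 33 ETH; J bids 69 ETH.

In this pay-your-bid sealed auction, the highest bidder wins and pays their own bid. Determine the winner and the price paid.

G pays 73 ETH

Bids in order: 73 (G) > 69 (J) > 66 (D) > 33 (I) > 19 (F) > 16 (H) > …
G is highest → pays own bid, 73 ETH.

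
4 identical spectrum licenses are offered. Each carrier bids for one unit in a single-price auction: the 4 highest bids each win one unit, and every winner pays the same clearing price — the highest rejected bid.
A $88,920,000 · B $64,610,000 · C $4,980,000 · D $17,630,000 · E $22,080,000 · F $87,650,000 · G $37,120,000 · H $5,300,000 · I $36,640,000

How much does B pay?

Sorting: 88,920,000 (A), 87,650,000 (F), 64,610,000 (B), 37,120,000 (G), 36,640,000 (I), 22,080,000 (E), …
Winners (4 units): A, F, B, G.
Highest unsuccessful bid: $36,640,000 → clearing price.
B wins → pays $36,640,000.

B pays $36,640,000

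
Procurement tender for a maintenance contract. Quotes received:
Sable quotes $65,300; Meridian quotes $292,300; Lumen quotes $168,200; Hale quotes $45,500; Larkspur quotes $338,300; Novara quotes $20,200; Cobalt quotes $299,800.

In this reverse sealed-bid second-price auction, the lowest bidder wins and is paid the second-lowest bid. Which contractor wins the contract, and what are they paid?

Novara is paid $45,500

Reverse sealed-bid second-price auction: the lowest bidder wins and is paid the second-lowest bid.
Bids in order: 20,200 (Novara) < 45,500 (Hale) < 65,300 (Sable) < 168,200 (Lumen) < 292,300 (Meridian) < 299,800 (Cobalt) < …
Novara is lowest; is paid the second-lowest bid, $45,500.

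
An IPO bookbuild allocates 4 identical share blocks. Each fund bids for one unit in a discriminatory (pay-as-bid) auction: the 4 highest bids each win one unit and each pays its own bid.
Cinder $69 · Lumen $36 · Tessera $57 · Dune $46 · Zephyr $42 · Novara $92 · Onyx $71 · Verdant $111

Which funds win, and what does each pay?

Verdant $111, Novara $92, Onyx $71, Cinder $69

Sorting: 111 (Verdant), 92 (Novara), 71 (Onyx), 69 (Cinder), 57 (Tessera), 46 (Dune), …
Top 4: Verdant, Novara, Onyx, Cinder.
Each winner pays its own bid: Verdant $111, Novara $92, Onyx $71, Cinder $69.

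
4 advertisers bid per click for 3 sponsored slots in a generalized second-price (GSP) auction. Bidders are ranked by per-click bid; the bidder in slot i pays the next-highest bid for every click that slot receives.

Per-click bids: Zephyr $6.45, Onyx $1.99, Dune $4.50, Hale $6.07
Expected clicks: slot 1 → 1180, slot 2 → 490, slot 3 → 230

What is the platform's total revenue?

Total revenue: $9825.30

Ranked by bid: $6.45 (Zephyr) > $6.07 (Hale) > $4.50 (Dune) > $1.99 (Onyx)
Slot 1: Zephyr pays $6.07 × 1180 = $7162.60
Slot 2: Hale pays $4.50 × 490 = $2205.00
Slot 3: Dune pays $1.99 × 230 = $457.70
Total = $9825.30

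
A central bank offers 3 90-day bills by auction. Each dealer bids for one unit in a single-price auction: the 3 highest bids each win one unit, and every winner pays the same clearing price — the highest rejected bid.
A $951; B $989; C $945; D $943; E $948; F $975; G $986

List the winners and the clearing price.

Sorting: 989 (B), 986 (G), 975 (F), 951 (A), 948 (E), …
The 3 highest are B, G, F.
Clearing price = highest rejected bid = $951.

B, G, F; each pays $951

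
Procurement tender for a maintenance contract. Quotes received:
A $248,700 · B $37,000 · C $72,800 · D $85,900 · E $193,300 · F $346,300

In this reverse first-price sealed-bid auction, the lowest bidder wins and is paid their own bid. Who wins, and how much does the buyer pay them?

B is paid $37,000

Rule: the lowest bidder wins and is paid their own bid.
Sorting bids: 37,000 (B) < 72,800 (C) < 85,900 (D) < 193,300 (E) < 248,700 (A) < 346,300 (F)
B is lowest → is paid own bid, $37,000.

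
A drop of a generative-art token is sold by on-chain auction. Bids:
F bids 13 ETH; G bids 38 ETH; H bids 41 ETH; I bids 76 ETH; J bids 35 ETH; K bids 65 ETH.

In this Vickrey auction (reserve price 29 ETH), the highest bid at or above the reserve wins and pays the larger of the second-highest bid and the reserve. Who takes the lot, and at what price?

Sorting bids: 76 (I) > 65 (K) > 41 (H) > 38 (G) > 35 (J) > 13 (F)
I has the top bid at or above the reserve (76 ETH).
Second-highest bid 65 ETH exceeds the reserve 29 ETH → payment 65 ETH.

I pays 65 ETH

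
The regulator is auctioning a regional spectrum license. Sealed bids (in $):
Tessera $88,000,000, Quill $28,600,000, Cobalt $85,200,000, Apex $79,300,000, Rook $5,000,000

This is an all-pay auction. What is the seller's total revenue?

Total revenue: $286,100,000

Rule: the highest bidder wins the item, but every bidder pays their own bid.
Sorting bids: 88,000,000 (Tessera) > 85,200,000 (Cobalt) > 79,300,000 (Apex) > 28,600,000 (Quill) > 5,000,000 (Rook)
Tessera wins with the top bid; all bids are sunk regardless.
Every bidder forfeits their bid regardless of winning.
Revenue = 88,000,000 + 28,600,000 + 85,200,000 + 79,300,000 + 5,000,000 = $286,100,000.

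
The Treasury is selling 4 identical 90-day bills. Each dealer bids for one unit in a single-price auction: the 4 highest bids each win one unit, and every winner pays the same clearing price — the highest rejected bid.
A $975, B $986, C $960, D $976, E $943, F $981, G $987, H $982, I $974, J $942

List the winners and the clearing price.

G, B, H, F; each pays $976

Ordering the bids: 987 (G), 986 (B), 982 (H), 981 (F), 976 (D), 975 (A), …
Winners (4 units): G, B, H, F.
Highest unsuccessful bid: $976 → clearing price.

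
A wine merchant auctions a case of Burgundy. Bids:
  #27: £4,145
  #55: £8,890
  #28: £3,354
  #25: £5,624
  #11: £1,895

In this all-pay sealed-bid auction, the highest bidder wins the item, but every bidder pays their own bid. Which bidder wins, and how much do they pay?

Bids ranked: 8,890 (#55) > 5,624 (#25) > 4,145 (#27) > 3,354 (#28) > 1,895 (#11)
#55 is highest and takes the item; every bidder forfeits their bid.

#55 pays £8,890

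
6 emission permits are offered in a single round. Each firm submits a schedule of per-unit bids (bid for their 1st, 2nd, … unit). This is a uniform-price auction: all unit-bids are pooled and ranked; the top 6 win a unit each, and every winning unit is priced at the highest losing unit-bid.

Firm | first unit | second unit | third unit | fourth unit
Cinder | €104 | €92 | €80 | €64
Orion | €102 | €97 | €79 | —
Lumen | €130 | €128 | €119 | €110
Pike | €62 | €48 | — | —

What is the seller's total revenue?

Pooled unit-bids ranked (top 6): 130 (Lumen-1), 128 (Lumen-2), 119 (Lumen-3), 110 (Lumen-4), 104 (Cinder-1), 102 (Orion-1)
The (k+1)-th unit-bid is €97.
Allocation: Cinder 1, Lumen 4, Orion 1. Every unit priced at €97.
Revenue = 6 × 97 = €582.

Total revenue: €582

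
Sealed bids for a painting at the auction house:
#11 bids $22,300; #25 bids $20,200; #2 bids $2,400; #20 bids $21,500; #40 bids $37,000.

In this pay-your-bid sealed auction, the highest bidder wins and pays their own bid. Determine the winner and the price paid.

#40 pays $37,000

Bids ranked: 37,000 (#40) > 22,300 (#11) > 21,500 (#20) > 20,200 (#25) > 2,400 (#2)
First-price: #40 pays what they bid, $37,000.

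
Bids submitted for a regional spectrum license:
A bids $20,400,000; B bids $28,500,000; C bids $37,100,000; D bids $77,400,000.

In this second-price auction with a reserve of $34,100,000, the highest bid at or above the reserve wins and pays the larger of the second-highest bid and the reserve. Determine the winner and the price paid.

Second-price auction with a reserve of $34,100,000: the highest bid at or above the reserve wins and pays the larger of the second-highest bid and the reserve.
Sorting bids: 77,400,000 (D) > 37,100,000 (C) > 28,500,000 (B) > 20,400,000 (A)
D has the top bid at or above the reserve ($77,400,000).
max(second-highest $37,100,000, reserve $34,100,000) = $37,100,000; the reserve does not bind.

D pays $37,100,000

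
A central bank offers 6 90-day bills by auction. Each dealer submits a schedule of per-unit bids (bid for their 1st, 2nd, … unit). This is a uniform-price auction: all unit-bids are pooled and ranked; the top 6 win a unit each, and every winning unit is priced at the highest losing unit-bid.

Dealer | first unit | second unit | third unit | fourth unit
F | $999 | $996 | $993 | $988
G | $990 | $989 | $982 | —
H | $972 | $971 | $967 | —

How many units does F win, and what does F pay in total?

Pooled unit-bids ranked (top 6): 999 (F-1), 996 (F-2), 993 (F-3), 990 (G-1), 989 (G-2), 988 (F-4)
Highest rejected unit-bid = $982.
F wins 4 unit(s) at $982 each.

F: 4 units, pays $3,928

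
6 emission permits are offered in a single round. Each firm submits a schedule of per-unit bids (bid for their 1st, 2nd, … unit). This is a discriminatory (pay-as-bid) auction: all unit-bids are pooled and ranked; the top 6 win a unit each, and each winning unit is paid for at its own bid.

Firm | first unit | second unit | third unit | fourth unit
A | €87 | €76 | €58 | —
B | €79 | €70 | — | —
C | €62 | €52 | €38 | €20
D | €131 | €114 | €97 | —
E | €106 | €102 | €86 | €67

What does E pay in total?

All unit-bids, highest first — top 6: 131 (D-1), 114 (D-2), 106 (E-1), 102 (E-2), 97 (D-3), 87 (A-1)
Next rejected bid: €86 (not a price — pay-as-bid).
E's winning unit-bids: 106 + 102 = €208.

E pays €208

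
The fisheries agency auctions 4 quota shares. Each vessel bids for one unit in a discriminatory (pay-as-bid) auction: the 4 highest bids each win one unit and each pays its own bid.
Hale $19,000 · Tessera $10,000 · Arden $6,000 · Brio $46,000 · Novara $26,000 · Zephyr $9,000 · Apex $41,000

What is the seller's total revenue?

Ordering the bids: 46,000 (Brio), 41,000 (Apex), 26,000 (Novara), 19,000 (Hale), 10,000 (Tessera), 9,000 (Zephyr), …
The 4 highest are Brio, Apex, Novara, Hale.
Total revenue = 46,000 + 41,000 + 26,000 + 19,000 = $132,000.

Total revenue: $132,000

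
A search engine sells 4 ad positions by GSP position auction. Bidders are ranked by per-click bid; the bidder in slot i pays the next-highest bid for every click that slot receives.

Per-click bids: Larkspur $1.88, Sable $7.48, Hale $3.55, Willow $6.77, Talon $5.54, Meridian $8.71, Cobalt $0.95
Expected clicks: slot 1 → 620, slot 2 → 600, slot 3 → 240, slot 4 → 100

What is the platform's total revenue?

Total revenue: $10384.20

Sorting advertisers: $8.71 (Meridian) > $7.48 (Sable) > $6.77 (Willow) > $5.54 (Talon) > $3.55 (Hale) > …
Slot 1: Meridian pays $7.48 × 620 = $4637.60
Slot 2: Sable pays $6.77 × 600 = $4062.00
Slot 3: Willow pays $5.54 × 240 = $1329.60
Slot 4: Talon pays $3.55 × 100 = $355.00
Total = $10384.20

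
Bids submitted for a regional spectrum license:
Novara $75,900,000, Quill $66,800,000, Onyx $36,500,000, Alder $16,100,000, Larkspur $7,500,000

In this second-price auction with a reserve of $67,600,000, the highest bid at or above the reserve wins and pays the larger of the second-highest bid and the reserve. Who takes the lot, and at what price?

Novara pays $67,600,000

Sorting bids: 75,900,000 (Novara) > 66,800,000 (Quill) > 36,500,000 (Onyx) > 16,100,000 (Alder) > 7,500,000 (Larkspur)
Highest eligible bid: Novara at $75,900,000.
Second-highest bid $66,800,000 is below the reserve $67,600,000, so the reserve binds → payment $67,600,000.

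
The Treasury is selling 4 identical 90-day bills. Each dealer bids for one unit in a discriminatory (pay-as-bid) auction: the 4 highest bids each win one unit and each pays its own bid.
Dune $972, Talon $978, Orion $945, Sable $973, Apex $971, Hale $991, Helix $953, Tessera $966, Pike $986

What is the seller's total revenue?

Bids ranked high→low: 991 (Hale), 986 (Pike), 978 (Talon), 973 (Sable), 972 (Dune), 971 (Apex), …
The 4 highest are Hale, Pike, Talon, Sable.
Total revenue = 991 + 986 + 978 + 973 = $3,928.

Total revenue: $3,928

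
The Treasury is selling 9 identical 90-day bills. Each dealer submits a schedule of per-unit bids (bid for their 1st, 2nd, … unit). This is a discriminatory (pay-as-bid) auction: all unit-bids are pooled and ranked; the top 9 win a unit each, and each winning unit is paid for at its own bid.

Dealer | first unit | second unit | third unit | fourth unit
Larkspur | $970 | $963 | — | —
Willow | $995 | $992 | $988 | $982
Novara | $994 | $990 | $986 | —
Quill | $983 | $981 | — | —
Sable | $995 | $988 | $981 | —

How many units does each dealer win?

All unit-bids, highest first — top 9: 995 (Willow-1), 995 (Sable-1), 994 (Novara-1), 992 (Willow-2), 990 (Novara-2), 988 (Willow-3), 988 (Sable-2), 986 (Novara-3), 983 (Quill-1)
Next rejected bid: $982 (not a price — pay-as-bid).
Allocation: Novara 3, Quill 1, Sable 2, Willow 3.

Novara 3, Quill 1, Sable 2, Willow 3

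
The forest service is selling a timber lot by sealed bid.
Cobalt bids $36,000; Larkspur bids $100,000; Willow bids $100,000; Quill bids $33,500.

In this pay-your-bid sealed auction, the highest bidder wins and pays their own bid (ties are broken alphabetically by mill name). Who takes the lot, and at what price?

Pay-your-bid sealed auction: the highest bidder wins and pays their own bid.
Bids ranked: 100,000 (Larkspur) > 100,000 (Willow) > 36,000 (Cobalt) > 33,500 (Quill)
Larkspur and Willow tie at $100,000; tie-break gives it to Larkspur.
Larkspur is highest → pays own bid, $100,000.

Larkspur pays $100,000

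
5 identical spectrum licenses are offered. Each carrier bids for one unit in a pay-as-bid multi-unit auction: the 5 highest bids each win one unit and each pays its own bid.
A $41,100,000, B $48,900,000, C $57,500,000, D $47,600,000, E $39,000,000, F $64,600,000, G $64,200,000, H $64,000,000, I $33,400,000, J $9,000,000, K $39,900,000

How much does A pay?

Sorting: 64,600,000 (F), 64,200,000 (G), 64,000,000 (H), 57,500,000 (C), 48,900,000 (B), 47,600,000 (D), 41,100,000 (A), …
Top 5: F, G, H, C, B.
A does not win → $0.

A pays $0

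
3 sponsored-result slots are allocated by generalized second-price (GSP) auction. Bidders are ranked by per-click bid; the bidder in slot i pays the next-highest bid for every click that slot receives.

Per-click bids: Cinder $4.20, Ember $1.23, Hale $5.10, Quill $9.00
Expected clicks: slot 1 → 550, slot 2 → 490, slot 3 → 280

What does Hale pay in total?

Ranked by bid: $9.00 (Quill) > $5.10 (Hale) > $4.20 (Cinder) > $1.23 (Ember)
Hale holds slot 2 → pays next bid $4.20 × 490 clicks = $2058.00.

Hale pays $2058.00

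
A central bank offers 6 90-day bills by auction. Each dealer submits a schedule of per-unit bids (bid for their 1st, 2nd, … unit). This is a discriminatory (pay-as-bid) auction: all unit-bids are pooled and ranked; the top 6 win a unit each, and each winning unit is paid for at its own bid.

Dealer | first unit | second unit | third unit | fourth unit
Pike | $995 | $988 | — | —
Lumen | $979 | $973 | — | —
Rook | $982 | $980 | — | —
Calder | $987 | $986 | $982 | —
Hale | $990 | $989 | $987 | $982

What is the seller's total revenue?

Total revenue: $5,936

All unit-bids, highest first — top 6: 995 (Pike-1), 990 (Hale-1), 989 (Hale-2), 988 (Pike-2), 987 (Calder-1), 987 (Hale-3)
Next rejected bid: $986 (not a price — pay-as-bid).
Each winning unit pays its own bid.
Revenue = 995 + 990 + 989 + 988 + 987 + 987 = $5,936.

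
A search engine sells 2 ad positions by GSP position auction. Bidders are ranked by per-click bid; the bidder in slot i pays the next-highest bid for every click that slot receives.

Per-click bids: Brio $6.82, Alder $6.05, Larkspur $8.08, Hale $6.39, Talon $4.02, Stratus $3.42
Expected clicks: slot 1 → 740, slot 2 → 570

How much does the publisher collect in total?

Ranked by bid: $8.08 (Larkspur) > $6.82 (Brio) > $6.39 (Hale) > …
Slot 1: Larkspur pays $6.82 × 740 = $5046.80
Slot 2: Brio pays $6.39 × 570 = $3642.30
Total = $8689.10

Total revenue: $8689.10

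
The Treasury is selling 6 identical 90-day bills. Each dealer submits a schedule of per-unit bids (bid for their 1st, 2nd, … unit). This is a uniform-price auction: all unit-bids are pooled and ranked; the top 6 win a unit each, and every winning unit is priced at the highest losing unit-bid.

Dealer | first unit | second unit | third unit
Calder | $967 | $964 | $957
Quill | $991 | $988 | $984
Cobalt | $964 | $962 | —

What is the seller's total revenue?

Pooled unit-bids ranked (top 6): 991 (Quill-1), 988 (Quill-2), 984 (Quill-3), 967 (Calder-1), 964 (Calder-2), 964 (Cobalt-1)
Highest rejected unit-bid = $962.
Allocation: Calder 2, Cobalt 1, Quill 3. Every unit priced at $962.
Revenue = 6 × 962 = $5,772.

Total revenue: $5,772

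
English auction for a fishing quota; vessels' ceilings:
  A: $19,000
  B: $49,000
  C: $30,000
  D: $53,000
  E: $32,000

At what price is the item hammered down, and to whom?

Limits in order: 53,000 (D) > 49,000 (B) > 32,000 (E) > 30,000 (C) > 19,000 (A)
Bidding ends when B exits at $49,000; D takes it.

D wins at $49,000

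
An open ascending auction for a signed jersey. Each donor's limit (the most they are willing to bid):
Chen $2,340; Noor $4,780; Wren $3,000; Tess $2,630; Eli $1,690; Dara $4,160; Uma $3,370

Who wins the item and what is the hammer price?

Rule: the price rises until one bidder remains; the winner pays the price at which the last rival dropped out.
Limits ranked: 4,780 (Noor) > 4,160 (Dara) > 3,370 (Uma) > 3,000 (Wren) > 2,630 (Tess) > 2,340 (Chen) > …
Once the price passes $4,160, only Noor is left; the hammer falls at Dara's limit of $4,160.

Noor wins at $4,160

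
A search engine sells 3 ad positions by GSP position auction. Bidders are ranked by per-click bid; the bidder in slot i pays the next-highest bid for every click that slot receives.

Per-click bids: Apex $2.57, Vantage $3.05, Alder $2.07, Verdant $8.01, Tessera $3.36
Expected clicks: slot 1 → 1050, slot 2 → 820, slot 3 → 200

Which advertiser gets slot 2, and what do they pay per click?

Per-click bids in order: $8.01 (Verdant) > $3.36 (Tessera) > $3.05 (Vantage) > $2.57 (Apex) > …
Slot 2 goes to the second-ranked bidder, Tessera, who pays the next bid down: $3.05/click.

Tessera; $3.05 per click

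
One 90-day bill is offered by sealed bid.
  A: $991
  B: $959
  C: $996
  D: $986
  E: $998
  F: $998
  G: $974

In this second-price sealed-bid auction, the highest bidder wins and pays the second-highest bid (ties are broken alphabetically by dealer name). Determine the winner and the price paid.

E pays $998

Bids ranked: 998 (E) > 998 (F) > 996 (C) > 991 (A) > 986 (D) > 974 (G) > …
Tie at $998 → E wins by tie-break.
E wins with the highest bid; price is set by the runner-up at $998.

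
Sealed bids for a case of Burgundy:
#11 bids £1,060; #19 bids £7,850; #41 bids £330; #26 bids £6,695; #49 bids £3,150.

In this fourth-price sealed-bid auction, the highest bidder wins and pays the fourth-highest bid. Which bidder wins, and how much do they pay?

#19 pays £1,060

Fourth-price sealed-bid auction: the highest bidder wins and pays the fourth-highest bid.
Bids ranked: 7,850 (#19) > 6,695 (#26) > 3,150 (#49) > 1,060 (#11) > 330 (#41)
#19 is highest; pays the fourth-highest bid, £1,060.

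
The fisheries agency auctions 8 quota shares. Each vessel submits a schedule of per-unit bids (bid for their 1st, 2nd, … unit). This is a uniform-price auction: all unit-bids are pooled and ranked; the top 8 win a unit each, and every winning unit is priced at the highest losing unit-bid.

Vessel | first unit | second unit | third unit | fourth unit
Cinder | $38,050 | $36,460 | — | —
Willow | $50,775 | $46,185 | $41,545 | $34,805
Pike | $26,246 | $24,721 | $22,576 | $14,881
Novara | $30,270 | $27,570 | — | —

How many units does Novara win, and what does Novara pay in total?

Novara: 2 units, pays $52,492

Merging the schedules and taking the best 8: 50,775 (Willow-1), 46,185 (Willow-2), 41,545 (Willow-3), 38,050 (Cinder-1), 36,460 (Cinder-2), 34,805 (Willow-4), 30,270 (Novara-1), 27,570 (Novara-2)
First bid not allocated: $26,246.
Novara wins 2 unit(s) at $26,246 each.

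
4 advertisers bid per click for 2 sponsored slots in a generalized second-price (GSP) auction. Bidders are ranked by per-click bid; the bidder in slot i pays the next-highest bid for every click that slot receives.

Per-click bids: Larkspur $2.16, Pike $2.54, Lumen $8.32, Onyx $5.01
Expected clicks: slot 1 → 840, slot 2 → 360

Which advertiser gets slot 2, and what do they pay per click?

Onyx; $2.54 per click

Sorting advertisers: $8.32 (Lumen) > $5.01 (Onyx) > $2.54 (Pike) > …
Slot 2 goes to the second-ranked bidder, Onyx, who pays the next bid down: $2.54/click.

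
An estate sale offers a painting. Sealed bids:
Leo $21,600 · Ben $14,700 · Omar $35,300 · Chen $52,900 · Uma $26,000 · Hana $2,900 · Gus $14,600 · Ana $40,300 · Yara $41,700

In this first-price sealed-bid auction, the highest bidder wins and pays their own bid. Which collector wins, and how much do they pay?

Chen pays $52,900

Sorting bids: 52,900 (Chen) > 41,700 (Yara) > 40,300 (Ana) > 35,300 (Omar) > 26,000 (Uma) > 21,600 (Leo) > …
Chen is highest → pays own bid, $52,900.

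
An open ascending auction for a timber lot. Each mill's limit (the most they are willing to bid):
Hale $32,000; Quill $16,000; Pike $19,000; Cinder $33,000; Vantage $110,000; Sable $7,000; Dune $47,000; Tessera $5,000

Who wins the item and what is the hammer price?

Vantage wins at $47,000

Sorting limits: 110,000 (Vantage) > 47,000 (Dune) > 33,000 (Cinder) > 32,000 (Hale) > 19,000 (Pike) > 16,000 (Quill) > …
Once the price passes $47,000, only Vantage is left; the hammer falls at Dune's limit of $47,000.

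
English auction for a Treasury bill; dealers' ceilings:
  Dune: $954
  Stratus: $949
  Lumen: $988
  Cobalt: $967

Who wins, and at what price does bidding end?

Limits in order: 988 (Lumen) > 967 (Cobalt) > 954 (Dune) > 949 (Stratus)
Cobalt is the last rival to drop out, at $967; Lumen remains and wins at that price.

Lumen wins at $967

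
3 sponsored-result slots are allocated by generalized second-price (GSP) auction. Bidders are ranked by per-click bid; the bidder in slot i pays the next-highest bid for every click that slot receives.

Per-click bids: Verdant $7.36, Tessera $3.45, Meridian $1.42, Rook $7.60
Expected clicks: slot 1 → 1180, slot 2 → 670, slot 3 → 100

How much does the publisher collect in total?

Total revenue: $11138.30

Ranked by bid: $7.60 (Rook) > $7.36 (Verdant) > $3.45 (Tessera) > $1.42 (Meridian)
Slot 1: Rook pays $7.36 × 1180 = $8684.80
Slot 2: Verdant pays $3.45 × 670 = $2311.50
Slot 3: Tessera pays $1.42 × 100 = $142.00
Total = $11138.30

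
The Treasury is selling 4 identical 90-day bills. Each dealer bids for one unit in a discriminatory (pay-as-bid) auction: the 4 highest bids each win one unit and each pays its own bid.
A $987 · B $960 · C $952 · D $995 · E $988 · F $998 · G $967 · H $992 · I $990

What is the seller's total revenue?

Total revenue: $3,975

Sorting: 998 (F), 995 (D), 992 (H), 990 (I), 988 (E), 987 (A), …
Top 4: F, D, H, I.
Total revenue = 998 + 995 + 992 + 990 = $3,975.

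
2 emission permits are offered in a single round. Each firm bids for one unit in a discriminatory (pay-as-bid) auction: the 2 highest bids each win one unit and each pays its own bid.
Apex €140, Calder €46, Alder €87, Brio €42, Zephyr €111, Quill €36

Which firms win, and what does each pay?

Bids ranked high→low: 140 (Apex), 111 (Zephyr), 87 (Alder), 46 (Calder), …
Top 2: Apex, Zephyr.
Each winner pays its own bid: Apex €140, Zephyr €111.

Apex €140, Zephyr €111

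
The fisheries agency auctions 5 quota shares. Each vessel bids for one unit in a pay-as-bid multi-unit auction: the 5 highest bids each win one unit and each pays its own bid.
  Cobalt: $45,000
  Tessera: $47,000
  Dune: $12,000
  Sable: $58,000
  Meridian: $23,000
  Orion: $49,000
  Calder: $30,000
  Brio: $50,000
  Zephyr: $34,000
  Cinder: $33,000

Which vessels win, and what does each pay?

Sorting: 58,000 (Sable), 50,000 (Brio), 49,000 (Orion), 47,000 (Tessera), 45,000 (Cobalt), 34,000 (Zephyr), 33,000 (Cinder), …
Top 5: Sable, Brio, Orion, Tessera, Cobalt.
Each winner pays its own bid: Sable $58,000, Brio $50,000, Orion $49,000, Tessera $47,000, Cobalt $45,000.

Sable $58,000, Brio $50,000, Orion $49,000, Tessera $47,000, Cobalt $45,000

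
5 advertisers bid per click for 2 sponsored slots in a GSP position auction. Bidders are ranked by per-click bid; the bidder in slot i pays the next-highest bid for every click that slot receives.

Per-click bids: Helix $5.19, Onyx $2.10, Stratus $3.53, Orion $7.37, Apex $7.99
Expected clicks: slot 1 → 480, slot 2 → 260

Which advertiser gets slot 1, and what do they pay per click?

Per-click bids in order: $7.99 (Apex) > $7.37 (Orion) > $5.19 (Helix) > …
Slot 1 goes to the first-ranked bidder, Apex, who pays the next bid down: $7.37/click.

Apex; $7.37 per click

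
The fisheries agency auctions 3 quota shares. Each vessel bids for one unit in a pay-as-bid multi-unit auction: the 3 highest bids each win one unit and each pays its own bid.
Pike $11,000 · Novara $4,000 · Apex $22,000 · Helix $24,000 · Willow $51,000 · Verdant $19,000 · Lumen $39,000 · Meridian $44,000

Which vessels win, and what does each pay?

Sorting: 51,000 (Willow), 44,000 (Meridian), 39,000 (Lumen), 24,000 (Helix), 22,000 (Apex), …
Winners (3 units): Willow, Meridian, Lumen.
Each winner pays its own bid: Willow $51,000, Meridian $44,000, Lumen $39,000.

Willow $51,000, Meridian $44,000, Lumen $39,000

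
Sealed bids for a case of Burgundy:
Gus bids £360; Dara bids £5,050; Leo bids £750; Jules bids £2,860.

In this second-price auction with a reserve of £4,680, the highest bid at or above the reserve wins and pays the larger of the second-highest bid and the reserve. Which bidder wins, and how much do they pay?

Dara pays £4,680

Sorting bids: 5,050 (Dara) > 2,860 (Jules) > 750 (Leo) > 360 (Gus)
Dara has the top bid at or above the reserve (£5,050).
Second-highest bid £2,860 is below the reserve £4,680, so the reserve binds → payment £4,680.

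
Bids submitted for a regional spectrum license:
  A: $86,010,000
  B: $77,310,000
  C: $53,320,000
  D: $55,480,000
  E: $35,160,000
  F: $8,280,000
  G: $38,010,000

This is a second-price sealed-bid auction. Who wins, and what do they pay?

Bids ranked: 86,010,000 (A) > 77,310,000 (B) > 55,480,000 (D) > 53,320,000 (C) > 38,010,000 (G) > 35,160,000 (E) > …
A wins with the highest bid; price is set by the runner-up at $77,310,000.

A pays $77,310,000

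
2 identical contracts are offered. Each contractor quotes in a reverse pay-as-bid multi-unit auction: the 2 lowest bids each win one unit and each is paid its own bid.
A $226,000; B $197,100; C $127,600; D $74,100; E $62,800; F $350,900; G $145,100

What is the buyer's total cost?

Total cost: $136,900

Ordering the bids: 62,800 (E), 74,100 (D), 127,600 (C), 145,100 (G), …
The 2 lowest are E, D.
Total cost = 62,800 + 74,100 = $136,900.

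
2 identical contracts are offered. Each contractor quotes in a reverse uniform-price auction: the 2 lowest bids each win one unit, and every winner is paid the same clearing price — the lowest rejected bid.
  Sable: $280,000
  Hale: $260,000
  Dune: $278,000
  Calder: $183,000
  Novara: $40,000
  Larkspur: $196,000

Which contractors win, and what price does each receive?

Bids ranked low→high: 40,000 (Novara), 183,000 (Calder), 196,000 (Larkspur), 260,000 (Hale), …
The 2 lowest are Novara, Calder.
Clearing price = lowest rejected bid = $196,000.

Novara, Calder; each is paid $196,000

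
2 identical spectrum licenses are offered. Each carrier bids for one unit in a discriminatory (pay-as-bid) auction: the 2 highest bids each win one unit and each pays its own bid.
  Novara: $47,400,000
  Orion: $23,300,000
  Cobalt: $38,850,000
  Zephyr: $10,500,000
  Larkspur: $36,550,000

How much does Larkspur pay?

Ordering the bids: 47,400,000 (Novara), 38,850,000 (Cobalt), 36,550,000 (Larkspur), 23,300,000 (Orion), …
Winners (2 units): Novara, Cobalt.
Larkspur does not win → $0.

Larkspur pays $0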